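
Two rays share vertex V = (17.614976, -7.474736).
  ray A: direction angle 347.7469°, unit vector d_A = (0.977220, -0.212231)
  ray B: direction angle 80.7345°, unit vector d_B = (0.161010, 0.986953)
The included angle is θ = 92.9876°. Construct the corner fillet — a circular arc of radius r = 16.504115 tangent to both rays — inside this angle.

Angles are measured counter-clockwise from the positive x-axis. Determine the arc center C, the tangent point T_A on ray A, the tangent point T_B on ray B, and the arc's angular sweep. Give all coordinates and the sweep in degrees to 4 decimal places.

center=(36.4260,5.3288) T_A=(32.9233,-10.7994) T_B=(20.1372,7.9861) sweep=87.0124

bisector direction at 34.2407° = (0.826681,0.562671)
center distance |VC| = r/sin(θ/2) = 16.504115/sin(46.4938°) = 22.754885
C = V + |VC|·bis = (36.4260,5.3288)
T_A = V + ((C−V)·d_A)·d_A = V + 15.6652·d_A = (32.9233,-10.7994)
T_B = V + ((C−V)·d_B)·d_B = V + 15.6652·d_B = (20.1372,7.9861)
sweep = 180° − θ = 87.0124°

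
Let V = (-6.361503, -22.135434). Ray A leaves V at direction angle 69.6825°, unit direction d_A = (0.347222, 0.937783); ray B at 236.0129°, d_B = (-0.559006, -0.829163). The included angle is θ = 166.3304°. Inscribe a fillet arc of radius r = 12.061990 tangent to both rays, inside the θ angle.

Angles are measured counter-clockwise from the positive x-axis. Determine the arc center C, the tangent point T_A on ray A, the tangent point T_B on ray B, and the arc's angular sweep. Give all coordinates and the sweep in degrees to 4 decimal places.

bisector direction at 152.8477° = (-0.889797,0.456357)
center distance |VC| = r/sin(θ/2) = 12.061990/sin(83.1652°) = 12.148323
C = V + |VC|·bis = (-17.1710,-16.5915)
T_A = V + ((C−V)·d_A)·d_A = V + 1.4457·d_A = (-5.8595,-20.7796)
T_B = V + ((C−V)·d_B)·d_B = V + 1.4457·d_B = (-7.1697,-23.3342)
sweep = 180° − θ = 13.6696°

center=(-17.1710,-16.5915) T_A=(-5.8595,-20.7796) T_B=(-7.1697,-23.3342) sweep=13.6696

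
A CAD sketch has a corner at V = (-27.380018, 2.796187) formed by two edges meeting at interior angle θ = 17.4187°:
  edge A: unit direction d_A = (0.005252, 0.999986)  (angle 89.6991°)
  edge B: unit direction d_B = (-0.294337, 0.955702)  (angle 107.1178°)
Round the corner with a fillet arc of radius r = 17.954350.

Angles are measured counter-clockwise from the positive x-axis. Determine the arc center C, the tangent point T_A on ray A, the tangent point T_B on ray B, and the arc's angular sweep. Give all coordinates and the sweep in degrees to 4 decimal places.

bisector direction at 98.4085° = (-0.146229,0.989251)
center distance |VC| = r/sin(θ/2) = 17.954350/sin(8.7094°) = 118.571507
C = V + |VC|·bis = (-44.7186,120.0931)
T_A = V + ((C−V)·d_A)·d_A = V + 117.2043·d_A = (-26.7645,119.9989)
T_B = V + ((C−V)·d_B)·d_B = V + 117.2043·d_B = (-61.8776,114.8085)
sweep = 180° − θ = 162.5813°

center=(-44.7186,120.0931) T_A=(-26.7645,119.9989) T_B=(-61.8776,114.8085) sweep=162.5813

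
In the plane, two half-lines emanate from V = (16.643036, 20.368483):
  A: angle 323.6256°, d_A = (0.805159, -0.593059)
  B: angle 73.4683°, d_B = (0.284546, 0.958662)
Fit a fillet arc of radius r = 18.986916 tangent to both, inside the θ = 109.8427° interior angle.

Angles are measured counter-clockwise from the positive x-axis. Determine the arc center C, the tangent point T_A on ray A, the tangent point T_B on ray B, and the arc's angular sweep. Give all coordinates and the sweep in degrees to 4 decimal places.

center=(38.6391,27.7483) T_A=(27.3788,12.4608) T_B=(20.4371,33.1510) sweep=70.1573

bisector direction at 18.5470° = (0.948063,0.318082)
center distance |VC| = r/sin(θ/2) = 18.986916/sin(54.9213°) = 23.201067
C = V + |VC|·bis = (38.6391,27.7483)
T_A = V + ((C−V)·d_A)·d_A = V + 13.3337·d_A = (27.3788,12.4608)
T_B = V + ((C−V)·d_B)·d_B = V + 13.3337·d_B = (20.4371,33.1510)
sweep = 180° − θ = 70.1573°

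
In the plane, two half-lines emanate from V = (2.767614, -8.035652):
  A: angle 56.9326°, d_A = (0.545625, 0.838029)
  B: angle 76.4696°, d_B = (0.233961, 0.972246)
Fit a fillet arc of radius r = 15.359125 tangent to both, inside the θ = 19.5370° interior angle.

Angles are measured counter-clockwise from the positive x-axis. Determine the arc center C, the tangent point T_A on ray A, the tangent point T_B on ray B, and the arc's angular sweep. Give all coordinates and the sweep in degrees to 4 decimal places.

center=(38.5727,75.1071) T_A=(51.4441,66.7268) T_B=(23.6398,78.7006) sweep=160.4630

bisector direction at 66.7011° = (0.395528,0.918454)
center distance |VC| = r/sin(θ/2) = 15.359125/sin(9.7685°) = 90.524734
C = V + |VC|·bis = (38.5727,75.1071)
T_A = V + ((C−V)·d_A)·d_A = V + 89.2122·d_A = (51.4441,66.7268)
T_B = V + ((C−V)·d_B)·d_B = V + 89.2122·d_B = (23.6398,78.7006)
sweep = 180° − θ = 160.4630°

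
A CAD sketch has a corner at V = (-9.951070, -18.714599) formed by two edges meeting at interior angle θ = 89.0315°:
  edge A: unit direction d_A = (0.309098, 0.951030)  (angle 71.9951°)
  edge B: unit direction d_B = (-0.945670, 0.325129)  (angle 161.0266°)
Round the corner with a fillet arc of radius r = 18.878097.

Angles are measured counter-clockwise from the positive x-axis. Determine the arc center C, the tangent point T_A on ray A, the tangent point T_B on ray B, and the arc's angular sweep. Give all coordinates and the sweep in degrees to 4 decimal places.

bisector direction at 116.5109° = (-0.446367,0.894850)
center distance |VC| = r/sin(θ/2) = 18.878097/sin(44.5157°) = 26.926193
C = V + |VC|·bis = (-21.9700,5.3803)
T_A = V + ((C−V)·d_A)·d_A = V + 19.1999·d_A = (-4.0164,-0.4549)
T_B = V + ((C−V)·d_B)·d_B = V + 19.1999·d_B = (-28.1079,-12.4721)
sweep = 180° − θ = 90.9685°

center=(-21.9700,5.3803) T_A=(-4.0164,-0.4549) T_B=(-28.1079,-12.4721) sweep=90.9685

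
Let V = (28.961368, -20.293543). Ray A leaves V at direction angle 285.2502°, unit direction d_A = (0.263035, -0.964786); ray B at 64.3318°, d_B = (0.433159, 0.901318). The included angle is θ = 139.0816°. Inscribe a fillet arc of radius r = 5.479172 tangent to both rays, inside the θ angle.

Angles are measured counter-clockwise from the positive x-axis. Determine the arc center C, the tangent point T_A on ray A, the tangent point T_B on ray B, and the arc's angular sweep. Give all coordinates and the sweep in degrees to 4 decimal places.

center=(34.7853,-20.8245) T_A=(29.4990,-22.2657) T_B=(29.8468,-18.4511) sweep=40.9184

bisector direction at 354.7910° = (0.995870,-0.090789)
center distance |VC| = r/sin(θ/2) = 5.479172/sin(69.5408°) = 5.848060
C = V + |VC|·bis = (34.7853,-20.8245)
T_A = V + ((C−V)·d_A)·d_A = V + 2.0441·d_A = (29.4990,-22.2657)
T_B = V + ((C−V)·d_B)·d_B = V + 2.0441·d_B = (29.8468,-18.4511)
sweep = 180° − θ = 40.9184°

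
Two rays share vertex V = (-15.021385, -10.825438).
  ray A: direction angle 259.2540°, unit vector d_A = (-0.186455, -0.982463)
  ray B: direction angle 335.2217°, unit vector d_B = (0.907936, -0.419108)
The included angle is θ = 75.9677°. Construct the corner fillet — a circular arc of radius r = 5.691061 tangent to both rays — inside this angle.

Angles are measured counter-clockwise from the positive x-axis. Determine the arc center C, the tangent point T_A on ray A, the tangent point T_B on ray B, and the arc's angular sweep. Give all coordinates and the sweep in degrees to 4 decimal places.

center=(-10.7891,-19.0472) T_A=(-16.3804,-17.9861) T_B=(-8.4039,-13.8801) sweep=104.0323

bisector direction at 297.2379° = (0.457685,-0.889114)
center distance |VC| = r/sin(θ/2) = 5.691061/sin(37.9838°) = 9.247152
C = V + |VC|·bis = (-10.7891,-19.0472)
T_A = V + ((C−V)·d_A)·d_A = V + 7.2885·d_A = (-16.3804,-17.9861)
T_B = V + ((C−V)·d_B)·d_B = V + 7.2885·d_B = (-8.4039,-13.8801)
sweep = 180° − θ = 104.0323°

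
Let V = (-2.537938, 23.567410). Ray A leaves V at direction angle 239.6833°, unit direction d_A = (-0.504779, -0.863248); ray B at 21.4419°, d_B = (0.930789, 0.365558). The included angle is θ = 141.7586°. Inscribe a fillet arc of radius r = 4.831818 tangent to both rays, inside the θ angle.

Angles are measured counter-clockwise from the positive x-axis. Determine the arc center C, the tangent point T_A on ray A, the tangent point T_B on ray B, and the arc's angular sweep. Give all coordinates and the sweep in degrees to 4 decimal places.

bisector direction at 310.5626° = (0.650278,-0.759696)
center distance |VC| = r/sin(θ/2) = 4.831818/sin(70.8793°) = 5.113951
C = V + |VC|·bis = (0.7876,19.6824)
T_A = V + ((C−V)·d_A)·d_A = V + 1.6751·d_A = (-3.3835,22.1214)
T_B = V + ((C−V)·d_B)·d_B = V + 1.6751·d_B = (-0.9788,24.1798)
sweep = 180° − θ = 38.2414°

center=(0.7876,19.6824) T_A=(-3.3835,22.1214) T_B=(-0.9788,24.1798) sweep=38.2414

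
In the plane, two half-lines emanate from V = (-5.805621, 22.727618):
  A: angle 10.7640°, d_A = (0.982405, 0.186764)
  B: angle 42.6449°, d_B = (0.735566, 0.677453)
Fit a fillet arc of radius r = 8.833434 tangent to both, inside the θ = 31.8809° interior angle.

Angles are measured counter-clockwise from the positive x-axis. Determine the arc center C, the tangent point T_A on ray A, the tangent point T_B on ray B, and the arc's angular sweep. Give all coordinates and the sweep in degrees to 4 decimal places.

center=(22.9276,37.1817) T_A=(24.5773,28.5037) T_B=(16.9433,43.6793) sweep=148.1191

bisector direction at 26.7045° = (0.893336,0.449388)
center distance |VC| = r/sin(θ/2) = 8.833434/sin(15.9405°) = 32.163903
C = V + |VC|·bis = (22.9276,37.1817)
T_A = V + ((C−V)·d_A)·d_A = V + 30.9271·d_A = (24.5773,28.5037)
T_B = V + ((C−V)·d_B)·d_B = V + 30.9271·d_B = (16.9433,43.6793)
sweep = 180° − θ = 148.1191°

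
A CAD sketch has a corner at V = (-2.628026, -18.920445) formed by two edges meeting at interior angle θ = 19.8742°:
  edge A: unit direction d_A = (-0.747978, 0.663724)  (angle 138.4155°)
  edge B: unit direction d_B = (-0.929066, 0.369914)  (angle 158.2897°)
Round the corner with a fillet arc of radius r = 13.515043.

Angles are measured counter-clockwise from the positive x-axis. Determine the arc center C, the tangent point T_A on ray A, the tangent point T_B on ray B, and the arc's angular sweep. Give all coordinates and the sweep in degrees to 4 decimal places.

bisector direction at 148.3526° = (-0.851293,0.524690)
center distance |VC| = r/sin(θ/2) = 13.515043/sin(9.9371°) = 78.317684
C = V + |VC|·bis = (-69.2993,22.1721)
T_A = V + ((C−V)·d_A)·d_A = V + 77.1427·d_A = (-60.3291,32.2810)
T_B = V + ((C−V)·d_B)·d_B = V + 77.1427·d_B = (-74.2987,9.6157)
sweep = 180° − θ = 160.1258°

center=(-69.2993,22.1721) T_A=(-60.3291,32.2810) T_B=(-74.2987,9.6157) sweep=160.1258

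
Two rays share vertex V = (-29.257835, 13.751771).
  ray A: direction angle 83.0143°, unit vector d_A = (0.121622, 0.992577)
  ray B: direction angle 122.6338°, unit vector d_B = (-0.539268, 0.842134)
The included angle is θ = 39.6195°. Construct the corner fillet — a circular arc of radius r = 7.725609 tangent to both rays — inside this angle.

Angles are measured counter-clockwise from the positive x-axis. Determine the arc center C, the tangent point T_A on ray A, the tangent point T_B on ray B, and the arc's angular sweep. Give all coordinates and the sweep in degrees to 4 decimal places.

center=(-34.3176,35.9794) T_A=(-26.6494,35.0398) T_B=(-40.8236,31.8132) sweep=140.3805

bisector direction at 102.8241° = (-0.221958,0.975056)
center distance |VC| = r/sin(θ/2) = 7.725609/sin(19.8098°) = 22.796264
C = V + |VC|·bis = (-34.3176,35.9794)
T_A = V + ((C−V)·d_A)·d_A = V + 21.4473·d_A = (-26.6494,35.0398)
T_B = V + ((C−V)·d_B)·d_B = V + 21.4473·d_B = (-40.8236,31.8132)
sweep = 180° − θ = 140.3805°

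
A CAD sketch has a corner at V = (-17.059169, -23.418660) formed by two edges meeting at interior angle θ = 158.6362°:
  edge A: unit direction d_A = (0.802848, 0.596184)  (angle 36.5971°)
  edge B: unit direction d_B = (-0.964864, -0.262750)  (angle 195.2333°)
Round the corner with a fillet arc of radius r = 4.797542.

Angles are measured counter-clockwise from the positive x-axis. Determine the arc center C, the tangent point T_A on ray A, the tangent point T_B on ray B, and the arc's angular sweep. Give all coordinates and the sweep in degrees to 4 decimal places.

center=(-19.1929,-19.0275) T_A=(-16.3326,-22.8792) T_B=(-17.9323,-23.6564) sweep=21.3638

bisector direction at 115.9152° = (-0.437040,0.899442)
center distance |VC| = r/sin(θ/2) = 4.797542/sin(79.3181°) = 4.882143
C = V + |VC|·bis = (-19.1929,-19.0275)
T_A = V + ((C−V)·d_A)·d_A = V + 0.9049·d_A = (-16.3326,-22.8792)
T_B = V + ((C−V)·d_B)·d_B = V + 0.9049·d_B = (-17.9323,-23.6564)
sweep = 180° − θ = 21.3638°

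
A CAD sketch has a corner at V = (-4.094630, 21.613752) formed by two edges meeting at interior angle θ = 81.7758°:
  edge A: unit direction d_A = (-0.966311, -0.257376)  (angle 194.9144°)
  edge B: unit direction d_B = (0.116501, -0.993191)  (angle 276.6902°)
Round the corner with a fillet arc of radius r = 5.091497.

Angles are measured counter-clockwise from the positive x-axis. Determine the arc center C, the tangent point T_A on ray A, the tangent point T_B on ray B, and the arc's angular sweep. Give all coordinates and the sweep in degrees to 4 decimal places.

center=(-8.4664,15.1803) T_A=(-9.7768,20.1003) T_B=(-3.4096,15.7735) sweep=98.2242

bisector direction at 235.8023° = (-0.562050,-0.827103)
center distance |VC| = r/sin(θ/2) = 5.091497/sin(40.8879°) = 7.778251
C = V + |VC|·bis = (-8.4664,15.1803)
T_A = V + ((C−V)·d_A)·d_A = V + 5.8803·d_A = (-9.7768,20.1003)
T_B = V + ((C−V)·d_B)·d_B = V + 5.8803·d_B = (-3.4096,15.7735)
sweep = 180° − θ = 98.2242°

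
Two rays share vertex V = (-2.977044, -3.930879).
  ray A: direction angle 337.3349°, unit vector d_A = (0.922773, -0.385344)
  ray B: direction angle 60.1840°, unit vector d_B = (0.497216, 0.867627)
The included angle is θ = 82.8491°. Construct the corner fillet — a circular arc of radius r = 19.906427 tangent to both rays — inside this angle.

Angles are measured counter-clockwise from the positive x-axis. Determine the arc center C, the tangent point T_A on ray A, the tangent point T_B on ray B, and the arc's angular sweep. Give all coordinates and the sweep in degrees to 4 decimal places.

center=(25.5115,5.7449) T_A=(17.8406,-12.6242) T_B=(8.2401,15.6427) sweep=97.1509

bisector direction at 18.7595° = (0.946877,0.321596)
center distance |VC| = r/sin(θ/2) = 19.906427/sin(41.4246°) = 30.086801
C = V + |VC|·bis = (25.5115,5.7449)
T_A = V + ((C−V)·d_A)·d_A = V + 22.5599·d_A = (17.8406,-12.6242)
T_B = V + ((C−V)·d_B)·d_B = V + 22.5599·d_B = (8.2401,15.6427)
sweep = 180° − θ = 97.1509°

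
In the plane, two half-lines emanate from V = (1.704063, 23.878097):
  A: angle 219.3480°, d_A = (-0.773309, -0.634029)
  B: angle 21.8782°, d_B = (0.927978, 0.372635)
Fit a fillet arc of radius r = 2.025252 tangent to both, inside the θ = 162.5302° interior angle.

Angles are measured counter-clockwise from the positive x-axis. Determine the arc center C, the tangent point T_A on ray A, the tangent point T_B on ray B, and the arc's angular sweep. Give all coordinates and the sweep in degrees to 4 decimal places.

bisector direction at 300.6131° = (0.509238,-0.860626)
center distance |VC| = r/sin(θ/2) = 2.025252/sin(81.2651°) = 2.049017
C = V + |VC|·bis = (2.7475,22.1147)
T_A = V + ((C−V)·d_A)·d_A = V + 0.3112·d_A = (1.4634,23.6808)
T_B = V + ((C−V)·d_B)·d_B = V + 0.3112·d_B = (1.9928,23.9940)
sweep = 180° − θ = 17.4698°

center=(2.7475,22.1147) T_A=(1.4634,23.6808) T_B=(1.9928,23.9940) sweep=17.4698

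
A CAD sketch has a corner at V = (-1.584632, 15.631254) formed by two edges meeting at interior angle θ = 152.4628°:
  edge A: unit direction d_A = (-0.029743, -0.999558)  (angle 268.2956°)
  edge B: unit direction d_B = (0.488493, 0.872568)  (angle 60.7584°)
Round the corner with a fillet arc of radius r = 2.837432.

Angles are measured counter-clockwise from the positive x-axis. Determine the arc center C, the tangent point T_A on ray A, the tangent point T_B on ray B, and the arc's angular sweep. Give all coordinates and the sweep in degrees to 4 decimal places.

bisector direction at 344.5270° = (0.963756,-0.266784)
center distance |VC| = r/sin(θ/2) = 2.837432/sin(76.2314°) = 2.921378
C = V + |VC|·bis = (1.2309,14.8519)
T_A = V + ((C−V)·d_A)·d_A = V + 0.6953·d_A = (-1.6053,14.9363)
T_B = V + ((C−V)·d_B)·d_B = V + 0.6953·d_B = (-1.2450,16.2379)
sweep = 180° − θ = 27.5372°

center=(1.2309,14.8519) T_A=(-1.6053,14.9363) T_B=(-1.2450,16.2379) sweep=27.5372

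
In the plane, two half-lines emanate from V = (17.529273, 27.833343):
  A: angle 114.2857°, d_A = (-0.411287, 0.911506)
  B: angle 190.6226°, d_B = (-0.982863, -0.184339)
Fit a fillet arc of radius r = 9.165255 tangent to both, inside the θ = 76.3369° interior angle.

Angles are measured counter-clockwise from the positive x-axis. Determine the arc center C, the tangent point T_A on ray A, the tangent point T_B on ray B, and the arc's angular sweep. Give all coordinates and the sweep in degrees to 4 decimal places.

center=(4.3794,34.6921) T_A=(12.7336,38.4617) T_B=(6.0689,25.6839) sweep=103.6631

bisector direction at 152.4541° = (-0.886641,0.462458)
center distance |VC| = r/sin(θ/2) = 9.165255/sin(38.1684°) = 14.831096
C = V + |VC|·bis = (4.3794,34.6921)
T_A = V + ((C−V)·d_A)·d_A = V + 11.6602·d_A = (12.7336,38.4617)
T_B = V + ((C−V)·d_B)·d_B = V + 11.6602·d_B = (6.0689,25.6839)
sweep = 180° − θ = 103.6631°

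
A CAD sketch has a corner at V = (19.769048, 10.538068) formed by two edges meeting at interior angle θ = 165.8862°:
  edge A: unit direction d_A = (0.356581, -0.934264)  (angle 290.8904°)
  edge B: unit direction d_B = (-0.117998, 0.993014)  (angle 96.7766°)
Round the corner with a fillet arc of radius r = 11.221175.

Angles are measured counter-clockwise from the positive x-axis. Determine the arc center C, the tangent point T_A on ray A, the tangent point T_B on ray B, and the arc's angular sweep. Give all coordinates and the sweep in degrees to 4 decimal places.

bisector direction at 13.8335° = (0.970995,0.239101)
center distance |VC| = r/sin(θ/2) = 11.221175/sin(82.9431°) = 11.306828
C = V + |VC|·bis = (30.7479,13.2415)
T_A = V + ((C−V)·d_A)·d_A = V + 1.3891·d_A = (20.2644,9.2403)
T_B = V + ((C−V)·d_B)·d_B = V + 1.3891·d_B = (19.6051,11.9175)
sweep = 180° − θ = 14.1138°

center=(30.7479,13.2415) T_A=(20.2644,9.2403) T_B=(19.6051,11.9175) sweep=14.1138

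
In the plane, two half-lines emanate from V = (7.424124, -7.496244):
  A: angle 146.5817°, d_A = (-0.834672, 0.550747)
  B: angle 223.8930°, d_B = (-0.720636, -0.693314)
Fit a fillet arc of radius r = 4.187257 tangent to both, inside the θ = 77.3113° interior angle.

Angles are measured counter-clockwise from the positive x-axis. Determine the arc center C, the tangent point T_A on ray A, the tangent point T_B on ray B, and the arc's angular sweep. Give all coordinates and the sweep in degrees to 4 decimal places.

center=(0.7486,-8.1082) T_A=(3.0547,-4.6132) T_B=(3.6517,-11.1256) sweep=102.6887

bisector direction at 185.2374° = (-0.995825,-0.091282)
center distance |VC| = r/sin(θ/2) = 4.187257/sin(38.6557°) = 6.703490
C = V + |VC|·bis = (0.7486,-8.1082)
T_A = V + ((C−V)·d_A)·d_A = V + 5.2349·d_A = (3.0547,-4.6132)
T_B = V + ((C−V)·d_B)·d_B = V + 5.2349·d_B = (3.6517,-11.1256)
sweep = 180° − θ = 102.6887°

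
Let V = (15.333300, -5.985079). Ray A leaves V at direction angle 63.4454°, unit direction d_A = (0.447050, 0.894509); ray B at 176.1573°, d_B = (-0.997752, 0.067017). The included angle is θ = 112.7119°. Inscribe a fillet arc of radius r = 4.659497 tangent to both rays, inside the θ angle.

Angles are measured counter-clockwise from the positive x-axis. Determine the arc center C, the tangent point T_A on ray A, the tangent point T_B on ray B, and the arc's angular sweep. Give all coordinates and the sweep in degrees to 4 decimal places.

center=(12.5516,-1.1282) T_A=(16.7196,-3.2113) T_B=(12.2393,-5.7773) sweep=67.2881

bisector direction at 119.8013° = (-0.496994,0.867754)
center distance |VC| = r/sin(θ/2) = 4.659497/sin(56.3559°) = 5.597023
C = V + |VC|·bis = (12.5516,-1.1282)
T_A = V + ((C−V)·d_A)·d_A = V + 3.1009·d_A = (16.7196,-3.2113)
T_B = V + ((C−V)·d_B)·d_B = V + 3.1009·d_B = (12.2393,-5.7773)
sweep = 180° − θ = 67.2881°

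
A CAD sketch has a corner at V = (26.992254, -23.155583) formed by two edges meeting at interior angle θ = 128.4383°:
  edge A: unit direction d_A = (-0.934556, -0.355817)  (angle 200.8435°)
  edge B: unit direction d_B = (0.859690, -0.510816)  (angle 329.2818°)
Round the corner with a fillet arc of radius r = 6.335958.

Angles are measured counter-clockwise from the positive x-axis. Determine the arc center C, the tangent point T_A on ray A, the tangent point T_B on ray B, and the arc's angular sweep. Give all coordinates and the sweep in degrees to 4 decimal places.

center=(26.3867,-30.1658) T_A=(24.1322,-24.2445) T_B=(29.6232,-24.7188) sweep=51.5617

bisector direction at 265.0627° = (-0.086066,-0.996289)
center distance |VC| = r/sin(θ/2) = 6.335958/sin(64.2191°) = 7.036324
C = V + |VC|·bis = (26.3867,-30.1658)
T_A = V + ((C−V)·d_A)·d_A = V + 3.0603·d_A = (24.1322,-24.2445)
T_B = V + ((C−V)·d_B)·d_B = V + 3.0603·d_B = (29.6232,-24.7188)
sweep = 180° − θ = 51.5617°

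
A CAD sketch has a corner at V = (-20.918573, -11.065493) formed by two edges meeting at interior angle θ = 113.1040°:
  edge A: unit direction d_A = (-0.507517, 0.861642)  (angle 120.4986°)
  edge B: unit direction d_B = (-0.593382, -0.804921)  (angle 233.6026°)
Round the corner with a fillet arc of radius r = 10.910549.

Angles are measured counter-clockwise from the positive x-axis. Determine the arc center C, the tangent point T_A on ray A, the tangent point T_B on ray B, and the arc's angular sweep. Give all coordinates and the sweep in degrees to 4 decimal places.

bisector direction at 177.0506° = (-0.998675,0.051454)
center distance |VC| = r/sin(θ/2) = 10.910549/sin(56.5520°) = 13.076135
C = V + |VC|·bis = (-33.9774,-10.3927)
T_A = V + ((C−V)·d_A)·d_A = V + 7.2073·d_A = (-24.5764,-4.8554)
T_B = V + ((C−V)·d_B)·d_B = V + 7.2073·d_B = (-25.1953,-16.8668)
sweep = 180° − θ = 66.8960°

center=(-33.9774,-10.3927) T_A=(-24.5764,-4.8554) T_B=(-25.1953,-16.8668) sweep=66.8960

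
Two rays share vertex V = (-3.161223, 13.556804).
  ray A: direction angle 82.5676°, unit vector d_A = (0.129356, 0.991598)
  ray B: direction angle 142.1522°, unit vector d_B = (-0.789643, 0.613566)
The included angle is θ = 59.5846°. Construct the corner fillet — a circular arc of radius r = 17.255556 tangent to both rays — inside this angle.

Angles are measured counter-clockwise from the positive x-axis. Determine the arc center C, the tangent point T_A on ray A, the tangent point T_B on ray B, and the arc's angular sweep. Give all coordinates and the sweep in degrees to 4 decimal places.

center=(-16.3731,45.6750) T_A=(0.7375,43.4429) T_B=(-26.9605,32.0492) sweep=120.4154

bisector direction at 112.3599° = (-0.380423,0.924813)
center distance |VC| = r/sin(θ/2) = 17.255556/sin(29.7923°) = 34.729398
C = V + |VC|·bis = (-16.3731,45.6750)
T_A = V + ((C−V)·d_A)·d_A = V + 30.1393·d_A = (0.7375,43.4429)
T_B = V + ((C−V)·d_B)·d_B = V + 30.1393·d_B = (-26.9605,32.0492)
sweep = 180° − θ = 120.4154°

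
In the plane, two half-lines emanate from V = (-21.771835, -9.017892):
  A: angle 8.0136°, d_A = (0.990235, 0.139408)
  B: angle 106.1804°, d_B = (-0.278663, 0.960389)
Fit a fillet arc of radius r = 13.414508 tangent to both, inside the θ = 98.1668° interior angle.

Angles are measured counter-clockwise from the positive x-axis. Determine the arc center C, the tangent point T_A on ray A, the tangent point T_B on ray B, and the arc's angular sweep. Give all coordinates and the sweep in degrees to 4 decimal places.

bisector direction at 57.0970° = (0.543218,0.839591)
center distance |VC| = r/sin(θ/2) = 13.414508/sin(49.0834°) = 17.751954
C = V + |VC|·bis = (-12.1286,5.8865)
T_A = V + ((C−V)·d_A)·d_A = V + 11.6268·d_A = (-10.2586,-7.3970)
T_B = V + ((C−V)·d_B)·d_B = V + 11.6268·d_B = (-25.0118,2.1484)
sweep = 180° − θ = 81.8332°

center=(-12.1286,5.8865) T_A=(-10.2586,-7.3970) T_B=(-25.0118,2.1484) sweep=81.8332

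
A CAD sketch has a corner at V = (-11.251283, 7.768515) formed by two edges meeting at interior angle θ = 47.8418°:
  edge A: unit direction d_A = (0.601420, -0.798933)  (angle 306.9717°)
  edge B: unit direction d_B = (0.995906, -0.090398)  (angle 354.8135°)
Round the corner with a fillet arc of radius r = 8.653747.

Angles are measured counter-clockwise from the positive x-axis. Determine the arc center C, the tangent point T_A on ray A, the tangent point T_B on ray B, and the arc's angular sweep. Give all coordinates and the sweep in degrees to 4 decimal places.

bisector direction at 330.8926° = (0.873709,-0.486448)
center distance |VC| = r/sin(θ/2) = 8.653747/sin(23.9209°) = 21.342243
C = V + |VC|·bis = (7.3956,-2.6134)
T_A = V + ((C−V)·d_A)·d_A = V + 19.5091·d_A = (0.4819,-7.8179)
T_B = V + ((C−V)·d_B)·d_B = V + 19.5091·d_B = (8.1779,6.0049)
sweep = 180° − θ = 132.1582°

center=(7.3956,-2.6134) T_A=(0.4819,-7.8179) T_B=(8.1779,6.0049) sweep=132.1582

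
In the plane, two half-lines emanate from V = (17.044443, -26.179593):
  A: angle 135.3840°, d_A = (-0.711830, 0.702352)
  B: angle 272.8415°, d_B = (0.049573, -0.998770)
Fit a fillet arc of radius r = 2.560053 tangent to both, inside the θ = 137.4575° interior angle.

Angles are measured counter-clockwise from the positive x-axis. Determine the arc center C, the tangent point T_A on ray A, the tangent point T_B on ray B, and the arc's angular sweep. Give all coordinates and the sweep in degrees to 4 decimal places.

bisector direction at 204.1128° = (-0.912743,-0.408534)
center distance |VC| = r/sin(θ/2) = 2.560053/sin(68.7288°) = 2.747211
C = V + |VC|·bis = (14.5369,-27.3019)
T_A = V + ((C−V)·d_A)·d_A = V + 0.9966·d_A = (16.3350,-25.4796)
T_B = V + ((C−V)·d_B)·d_B = V + 0.9966·d_B = (17.0938,-27.1750)
sweep = 180° − θ = 42.5425°

center=(14.5369,-27.3019) T_A=(16.3350,-25.4796) T_B=(17.0938,-27.1750) sweep=42.5425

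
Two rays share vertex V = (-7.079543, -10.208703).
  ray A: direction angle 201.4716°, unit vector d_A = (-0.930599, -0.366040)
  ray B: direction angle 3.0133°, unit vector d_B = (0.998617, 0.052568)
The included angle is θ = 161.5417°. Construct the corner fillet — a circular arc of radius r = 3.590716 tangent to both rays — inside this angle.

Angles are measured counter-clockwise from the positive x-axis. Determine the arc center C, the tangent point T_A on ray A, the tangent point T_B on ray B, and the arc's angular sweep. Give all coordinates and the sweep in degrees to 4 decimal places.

bisector direction at 282.2425° = (0.212049,-0.977259)
center distance |VC| = r/sin(θ/2) = 3.590716/sin(80.7708°) = 3.637808
C = V + |VC|·bis = (-6.3081,-13.7638)
T_A = V + ((C−V)·d_A)·d_A = V + 0.5834·d_A = (-7.6225,-10.4223)
T_B = V + ((C−V)·d_B)·d_B = V + 0.5834·d_B = (-6.4969,-10.1780)
sweep = 180° − θ = 18.4583°

center=(-6.3081,-13.7638) T_A=(-7.6225,-10.4223) T_B=(-6.4969,-10.1780) sweep=18.4583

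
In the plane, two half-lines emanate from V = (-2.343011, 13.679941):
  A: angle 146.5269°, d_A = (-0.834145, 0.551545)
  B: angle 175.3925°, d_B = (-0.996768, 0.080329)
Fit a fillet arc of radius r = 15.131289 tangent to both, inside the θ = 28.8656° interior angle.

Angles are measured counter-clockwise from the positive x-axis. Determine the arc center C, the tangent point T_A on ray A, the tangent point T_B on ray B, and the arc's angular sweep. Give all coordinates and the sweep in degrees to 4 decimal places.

bisector direction at 160.9597° = (-0.945289,0.326233)
center distance |VC| = r/sin(θ/2) = 15.131289/sin(14.4328°) = 60.708659
C = V + |VC|·bis = (-59.7303,33.4851)
T_A = V + ((C−V)·d_A)·d_A = V + 58.7927·d_A = (-51.3847,46.1068)
T_B = V + ((C−V)·d_B)·d_B = V + 58.7927·d_B = (-60.9457,18.4027)
sweep = 180° − θ = 151.1344°

center=(-59.7303,33.4851) T_A=(-51.3847,46.1068) T_B=(-60.9457,18.4027) sweep=151.1344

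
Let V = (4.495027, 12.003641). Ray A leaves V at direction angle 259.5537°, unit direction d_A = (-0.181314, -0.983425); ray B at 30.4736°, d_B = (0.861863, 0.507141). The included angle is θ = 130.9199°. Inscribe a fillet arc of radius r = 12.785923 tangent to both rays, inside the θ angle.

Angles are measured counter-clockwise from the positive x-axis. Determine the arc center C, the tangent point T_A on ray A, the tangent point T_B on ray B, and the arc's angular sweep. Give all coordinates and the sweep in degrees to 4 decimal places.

bisector direction at 325.0137° = (0.819289,-0.573381)
center distance |VC| = r/sin(θ/2) = 12.785923/sin(65.4600°) = 14.055544
C = V + |VC|·bis = (16.0106,3.9445)
T_A = V + ((C−V)·d_A)·d_A = V + 5.8377·d_A = (3.4366,6.2627)
T_B = V + ((C−V)·d_B)·d_B = V + 5.8377·d_B = (9.5263,14.9642)
sweep = 180° − θ = 49.0801°

center=(16.0106,3.9445) T_A=(3.4366,6.2627) T_B=(9.5263,14.9642) sweep=49.0801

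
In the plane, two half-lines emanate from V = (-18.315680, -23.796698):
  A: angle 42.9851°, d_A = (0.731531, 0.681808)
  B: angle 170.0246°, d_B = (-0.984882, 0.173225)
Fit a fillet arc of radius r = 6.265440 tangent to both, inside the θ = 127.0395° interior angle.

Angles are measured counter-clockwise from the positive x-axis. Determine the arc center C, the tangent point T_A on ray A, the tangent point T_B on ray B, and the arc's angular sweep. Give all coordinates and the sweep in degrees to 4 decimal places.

center=(-20.3043,-17.0853) T_A=(-16.0325,-21.6687) T_B=(-21.3896,-23.2560) sweep=52.9605

bisector direction at 106.5049° = (-0.284097,0.958796)
center distance |VC| = r/sin(θ/2) = 6.265440/sin(63.5198°) = 6.999802
C = V + |VC|·bis = (-20.3043,-17.0853)
T_A = V + ((C−V)·d_A)·d_A = V + 3.1211·d_A = (-16.0325,-21.6687)
T_B = V + ((C−V)·d_B)·d_B = V + 3.1211·d_B = (-21.3896,-23.2560)
sweep = 180° − θ = 52.9605°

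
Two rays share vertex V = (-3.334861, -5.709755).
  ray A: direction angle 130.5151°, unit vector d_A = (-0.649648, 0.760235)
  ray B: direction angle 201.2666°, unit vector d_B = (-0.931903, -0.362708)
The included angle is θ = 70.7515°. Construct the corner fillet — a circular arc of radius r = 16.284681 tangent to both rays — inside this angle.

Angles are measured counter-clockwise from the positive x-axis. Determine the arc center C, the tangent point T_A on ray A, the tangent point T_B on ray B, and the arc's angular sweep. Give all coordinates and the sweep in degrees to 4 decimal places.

bisector direction at 165.8909° = (-0.969833,0.243770)
center distance |VC| = r/sin(θ/2) = 16.284681/sin(35.3757°) = 28.128632
C = V + |VC|·bis = (-30.6149,1.1472)
T_A = V + ((C−V)·d_A)·d_A = V + 22.9353·d_A = (-18.2348,11.7265)
T_B = V + ((C−V)·d_B)·d_B = V + 22.9353·d_B = (-24.7084,-14.0286)
sweep = 180° − θ = 109.2485°

center=(-30.6149,1.1472) T_A=(-18.2348,11.7265) T_B=(-24.7084,-14.0286) sweep=109.2485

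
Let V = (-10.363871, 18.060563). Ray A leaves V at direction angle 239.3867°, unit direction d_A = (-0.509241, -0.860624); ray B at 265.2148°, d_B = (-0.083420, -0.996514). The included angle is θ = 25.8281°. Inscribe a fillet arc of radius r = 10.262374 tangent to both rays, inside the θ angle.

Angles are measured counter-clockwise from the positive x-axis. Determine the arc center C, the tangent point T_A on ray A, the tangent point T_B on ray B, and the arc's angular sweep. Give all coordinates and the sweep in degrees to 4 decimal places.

center=(-24.3242,-25.6848) T_A=(-33.1562,-20.4588) T_B=(-14.0976,-26.5409) sweep=154.1719

bisector direction at 252.3007° = (-0.304021,-0.952665)
center distance |VC| = r/sin(θ/2) = 10.262374/sin(12.9140°) = 45.918894
C = V + |VC|·bis = (-24.3242,-25.6848)
T_A = V + ((C−V)·d_A)·d_A = V + 44.7574·d_A = (-33.1562,-20.4588)
T_B = V + ((C−V)·d_B)·d_B = V + 44.7574·d_B = (-14.0976,-26.5409)
sweep = 180° − θ = 154.1719°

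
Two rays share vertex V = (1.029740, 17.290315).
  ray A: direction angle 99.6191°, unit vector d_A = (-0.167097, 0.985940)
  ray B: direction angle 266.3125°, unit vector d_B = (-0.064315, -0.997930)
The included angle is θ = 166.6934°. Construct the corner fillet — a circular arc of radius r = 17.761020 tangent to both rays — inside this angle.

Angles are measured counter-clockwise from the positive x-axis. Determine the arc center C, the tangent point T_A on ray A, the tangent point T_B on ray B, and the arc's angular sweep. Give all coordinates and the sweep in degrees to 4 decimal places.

bisector direction at 182.9658° = (-0.998661,-0.051740)
center distance |VC| = r/sin(θ/2) = 17.761020/sin(83.3467°) = 17.881444
C = V + |VC|·bis = (-16.8278,16.3651)
T_A = V + ((C−V)·d_A)·d_A = V + 2.0718·d_A = (0.6836,19.3330)
T_B = V + ((C−V)·d_B)·d_B = V + 2.0718·d_B = (0.8965,15.2228)
sweep = 180° − θ = 13.3066°

center=(-16.8278,16.3651) T_A=(0.6836,19.3330) T_B=(0.8965,15.2228) sweep=13.3066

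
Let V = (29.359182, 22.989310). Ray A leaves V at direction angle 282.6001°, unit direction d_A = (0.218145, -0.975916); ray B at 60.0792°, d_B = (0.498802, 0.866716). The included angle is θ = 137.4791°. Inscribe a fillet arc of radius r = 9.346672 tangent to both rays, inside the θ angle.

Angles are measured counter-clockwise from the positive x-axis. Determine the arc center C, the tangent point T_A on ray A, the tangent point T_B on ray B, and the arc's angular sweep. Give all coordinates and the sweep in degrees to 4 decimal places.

center=(39.2741,21.4791) T_A=(30.1525,19.4402) T_B=(31.1732,26.1413) sweep=42.5209

bisector direction at 351.3397° = (0.988598,-0.150577)
center distance |VC| = r/sin(θ/2) = 9.346672/sin(68.7395°) = 10.029245
C = V + |VC|·bis = (39.2741,21.4791)
T_A = V + ((C−V)·d_A)·d_A = V + 3.6367·d_A = (30.1525,19.4402)
T_B = V + ((C−V)·d_B)·d_B = V + 3.6367·d_B = (31.1732,26.1413)
sweep = 180° − θ = 42.5209°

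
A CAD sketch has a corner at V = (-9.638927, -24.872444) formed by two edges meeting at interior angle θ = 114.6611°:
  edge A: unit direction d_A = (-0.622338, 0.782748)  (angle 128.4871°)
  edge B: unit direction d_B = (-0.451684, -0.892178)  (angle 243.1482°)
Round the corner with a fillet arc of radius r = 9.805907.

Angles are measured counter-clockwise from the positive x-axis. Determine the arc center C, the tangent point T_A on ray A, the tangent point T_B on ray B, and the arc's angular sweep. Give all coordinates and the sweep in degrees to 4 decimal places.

bisector direction at 185.8177° = (-0.994850,-0.101363)
center distance |VC| = r/sin(θ/2) = 9.805907/sin(57.3306°) = 11.648755
C = V + |VC|·bis = (-21.2277,-26.0532)
T_A = V + ((C−V)·d_A)·d_A = V + 6.2879·d_A = (-13.5521,-19.9506)
T_B = V + ((C−V)·d_B)·d_B = V + 6.2879·d_B = (-12.4791,-30.4824)
sweep = 180° − θ = 65.3389°

center=(-21.2277,-26.0532) T_A=(-13.5521,-19.9506) T_B=(-12.4791,-30.4824) sweep=65.3389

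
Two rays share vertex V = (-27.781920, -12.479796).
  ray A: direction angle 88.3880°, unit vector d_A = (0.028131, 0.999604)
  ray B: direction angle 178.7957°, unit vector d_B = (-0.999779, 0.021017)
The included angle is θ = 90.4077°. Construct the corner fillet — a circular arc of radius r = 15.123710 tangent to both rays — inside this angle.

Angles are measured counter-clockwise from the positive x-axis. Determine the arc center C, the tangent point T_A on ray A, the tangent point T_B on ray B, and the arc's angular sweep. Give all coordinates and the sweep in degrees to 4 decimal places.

bisector direction at 133.5918° = (-0.689517,0.724270)
center distance |VC| = r/sin(θ/2) = 15.123710/sin(45.2039°) = 21.312464
C = V + |VC|·bis = (-42.4772,2.9562)
T_A = V + ((C−V)·d_A)·d_A = V + 15.0165·d_A = (-27.3595,2.5307)
T_B = V + ((C−V)·d_B)·d_B = V + 15.0165·d_B = (-42.7951,-12.1642)
sweep = 180° − θ = 89.5923°

center=(-42.4772,2.9562) T_A=(-27.3595,2.5307) T_B=(-42.7951,-12.1642) sweep=89.5923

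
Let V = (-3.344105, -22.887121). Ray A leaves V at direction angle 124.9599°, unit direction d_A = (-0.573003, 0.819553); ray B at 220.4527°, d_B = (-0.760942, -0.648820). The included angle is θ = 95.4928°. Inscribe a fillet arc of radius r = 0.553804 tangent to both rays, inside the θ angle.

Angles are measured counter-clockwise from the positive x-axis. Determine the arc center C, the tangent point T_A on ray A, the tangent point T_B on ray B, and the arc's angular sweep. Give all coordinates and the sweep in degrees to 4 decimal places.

bisector direction at 172.7063° = (-0.991908,0.126956)
center distance |VC| = r/sin(θ/2) = 0.553804/sin(47.7464°) = 0.748206
C = V + |VC|·bis = (-4.0863,-22.7921)
T_A = V + ((C−V)·d_A)·d_A = V + 0.5031·d_A = (-3.6324,-22.4748)
T_B = V + ((C−V)·d_B)·d_B = V + 0.5031·d_B = (-3.7269,-23.2135)
sweep = 180° − θ = 84.5072°

center=(-4.0863,-22.7921) T_A=(-3.6324,-22.4748) T_B=(-3.7269,-23.2135) sweep=84.5072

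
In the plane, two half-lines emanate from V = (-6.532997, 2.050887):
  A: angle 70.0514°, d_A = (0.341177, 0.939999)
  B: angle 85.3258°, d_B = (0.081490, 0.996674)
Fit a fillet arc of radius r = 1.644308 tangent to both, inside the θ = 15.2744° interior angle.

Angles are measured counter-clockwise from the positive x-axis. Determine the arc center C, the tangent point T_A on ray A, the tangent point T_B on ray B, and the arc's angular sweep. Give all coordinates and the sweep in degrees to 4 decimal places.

bisector direction at 77.6886° = (0.213225,0.977003)
center distance |VC| = r/sin(θ/2) = 1.644308/sin(7.6372°) = 12.372528
C = V + |VC|·bis = (-3.8949,14.1389)
T_A = V + ((C−V)·d_A)·d_A = V + 12.2628·d_A = (-2.3492,13.5779)
T_B = V + ((C−V)·d_B)·d_B = V + 12.2628·d_B = (-5.5337,14.2729)
sweep = 180° − θ = 164.7256°

center=(-3.8949,14.1389) T_A=(-2.3492,13.5779) T_B=(-5.5337,14.2729) sweep=164.7256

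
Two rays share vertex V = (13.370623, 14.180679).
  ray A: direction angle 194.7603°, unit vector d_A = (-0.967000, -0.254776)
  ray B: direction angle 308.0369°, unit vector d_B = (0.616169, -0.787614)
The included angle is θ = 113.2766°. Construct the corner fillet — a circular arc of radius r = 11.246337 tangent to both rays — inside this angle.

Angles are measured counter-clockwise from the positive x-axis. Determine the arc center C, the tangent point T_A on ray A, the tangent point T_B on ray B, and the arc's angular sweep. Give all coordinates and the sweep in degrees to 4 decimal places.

center=(9.0755,1.4189) T_A=(6.2102,12.2941) T_B=(17.9332,8.3485) sweep=66.7234

bisector direction at 251.3986° = (-0.318982,-0.947761)
center distance |VC| = r/sin(θ/2) = 11.246337/sin(56.6383°) = 13.465189
C = V + |VC|·bis = (9.0755,1.4189)
T_A = V + ((C−V)·d_A)·d_A = V + 7.4048·d_A = (6.2102,12.2941)
T_B = V + ((C−V)·d_B)·d_B = V + 7.4048·d_B = (17.9332,8.3485)
sweep = 180° − θ = 66.7234°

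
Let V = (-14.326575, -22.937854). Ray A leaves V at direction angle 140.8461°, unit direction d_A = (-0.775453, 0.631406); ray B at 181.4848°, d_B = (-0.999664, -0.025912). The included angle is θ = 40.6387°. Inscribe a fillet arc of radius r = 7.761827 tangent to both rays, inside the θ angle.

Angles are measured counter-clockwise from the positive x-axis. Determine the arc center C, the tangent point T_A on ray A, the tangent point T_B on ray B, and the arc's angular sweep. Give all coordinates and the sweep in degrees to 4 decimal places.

bisector direction at 161.1655° = (-0.946455,0.322836)
center distance |VC| = r/sin(θ/2) = 7.761827/sin(20.3194°) = 22.352121
C = V + |VC|·bis = (-35.4818,-15.7218)
T_A = V + ((C−V)·d_A)·d_A = V + 20.9612·d_A = (-30.5810,-9.7028)
T_B = V + ((C−V)·d_B)·d_B = V + 20.9612·d_B = (-35.2807,-23.4810)
sweep = 180° − θ = 139.3613°

center=(-35.4818,-15.7218) T_A=(-30.5810,-9.7028) T_B=(-35.2807,-23.4810) sweep=139.3613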